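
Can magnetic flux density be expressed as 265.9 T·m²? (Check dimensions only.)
No

magnetic flux density has SI base units: kg / (A * s^2)
T·m² does NOT reduce to kg / (A * s^2); a valid unit for magnetic flux density would be e.g. T.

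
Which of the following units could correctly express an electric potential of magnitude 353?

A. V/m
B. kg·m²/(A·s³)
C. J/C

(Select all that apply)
B, C

electric potential has SI base units: kg * m^2 / (A * s^3)

Checking each option against kg * m^2 / (A * s^3):
  A. V/m: ✗ does not match
  B. kg·m²/(A·s³): ✓ matches
  C. J/C: ✓ matches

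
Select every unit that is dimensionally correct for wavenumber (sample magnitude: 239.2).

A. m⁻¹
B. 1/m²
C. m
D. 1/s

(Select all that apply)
A

wavenumber has SI base units: 1 / m

Checking each option against 1 / m:
  A. m⁻¹: ✓ matches
  B. 1/m²: ✗ does not match
  C. m: ✗ does not match
  D. 1/s: ✗ does not match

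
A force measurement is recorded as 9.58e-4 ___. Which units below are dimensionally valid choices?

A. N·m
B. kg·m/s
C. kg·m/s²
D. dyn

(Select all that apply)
C, D

force has SI base units: kg * m / s^2

Checking each option against kg * m / s^2:
  A. N·m: ✗ does not match
  B. kg·m/s: ✗ does not match
  C. kg·m/s²: ✓ matches
  D. dyn: ✓ matches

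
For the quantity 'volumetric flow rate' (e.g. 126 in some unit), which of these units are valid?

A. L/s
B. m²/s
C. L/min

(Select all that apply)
A, C

volumetric flow rate has SI base units: m^3 / s

Checking each option against m^3 / s:
  A. L/s: ✓ matches
  B. m²/s: ✗ does not match
  C. L/min: ✓ matches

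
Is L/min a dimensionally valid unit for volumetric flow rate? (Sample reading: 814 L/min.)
Yes

volumetric flow rate has SI base units: m^3 / s
L/min reduces to the same SI base units, so it is a valid unit for volumetric flow rate.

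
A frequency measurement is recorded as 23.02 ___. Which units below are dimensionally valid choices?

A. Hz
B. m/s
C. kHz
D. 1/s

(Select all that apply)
A, C, D

frequency has SI base units: 1 / s

Checking each option against 1 / s:
  A. Hz: ✓ matches
  B. m/s: ✗ does not match
  C. kHz: ✓ matches
  D. 1/s: ✓ matches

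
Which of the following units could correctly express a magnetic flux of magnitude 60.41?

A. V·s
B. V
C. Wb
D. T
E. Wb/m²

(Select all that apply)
A, C

magnetic flux has SI base units: kg * m^2 / (A * s^2)

Checking each option against kg * m^2 / (A * s^2):
  A. V·s: ✓ matches
  B. V: ✗ does not match
  C. Wb: ✓ matches
  D. T: ✗ does not match
  E. Wb/m²: ✗ does not match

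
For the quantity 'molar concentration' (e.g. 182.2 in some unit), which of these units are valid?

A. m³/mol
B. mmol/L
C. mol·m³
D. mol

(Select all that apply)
B

molar concentration has SI base units: mol / m^3

Checking each option against mol / m^3:
  A. m³/mol: ✗ does not match
  B. mmol/L: ✓ matches
  C. mol·m³: ✗ does not match
  D. mol: ✗ does not match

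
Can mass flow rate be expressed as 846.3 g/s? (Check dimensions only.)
Yes

mass flow rate has SI base units: kg / s
g/s reduces to the same SI base units, so it is a valid unit for mass flow rate.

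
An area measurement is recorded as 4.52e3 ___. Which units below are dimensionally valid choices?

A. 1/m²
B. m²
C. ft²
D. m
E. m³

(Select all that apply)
B, C

area has SI base units: m^2

Checking each option against m^2:
  A. 1/m²: ✗ does not match
  B. m²: ✓ matches
  C. ft²: ✓ matches
  D. m: ✗ does not match
  E. m³: ✗ does not match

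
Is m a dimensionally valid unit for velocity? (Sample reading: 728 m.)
No

velocity has SI base units: m / s
m does NOT reduce to m / s; a valid unit for velocity would be e.g. m/s.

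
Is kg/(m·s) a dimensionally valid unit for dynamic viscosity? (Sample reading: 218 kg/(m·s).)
Yes

dynamic viscosity has SI base units: kg / (m * s)
kg/(m·s) reduces to the same SI base units, so it is a valid unit for dynamic viscosity.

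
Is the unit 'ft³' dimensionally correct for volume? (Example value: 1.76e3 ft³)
Yes

volume has SI base units: m^3
ft³ reduces to the same SI base units, so it is a valid unit for volume.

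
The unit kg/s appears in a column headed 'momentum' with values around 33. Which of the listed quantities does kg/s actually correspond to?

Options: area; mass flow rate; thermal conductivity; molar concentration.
mass flow rate

momentum should have units dimensionally equivalent to kg * m / s (e.g. kg·m/s).
The given unit 'kg/s' reduces to kg / s. Of the listed options, that is the dimensionality of mass flow rate.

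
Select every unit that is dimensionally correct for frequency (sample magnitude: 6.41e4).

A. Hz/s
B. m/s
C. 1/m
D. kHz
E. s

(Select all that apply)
D

frequency has SI base units: 1 / s

Checking each option against 1 / s:
  A. Hz/s: ✗ does not match
  B. m/s: ✗ does not match
  C. 1/m: ✗ does not match
  D. kHz: ✓ matches
  E. s: ✗ does not match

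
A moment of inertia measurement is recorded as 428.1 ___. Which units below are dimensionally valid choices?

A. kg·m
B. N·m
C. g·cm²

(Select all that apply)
C

moment of inertia has SI base units: kg * m^2

Checking each option against kg * m^2:
  A. kg·m: ✗ does not match
  B. N·m: ✗ does not match
  C. g·cm²: ✓ matches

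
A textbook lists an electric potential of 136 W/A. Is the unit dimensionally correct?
Yes

electric potential has SI base units: kg * m^2 / (A * s^3)
W/A reduces to the same SI base units, so it is a valid unit for electric potential.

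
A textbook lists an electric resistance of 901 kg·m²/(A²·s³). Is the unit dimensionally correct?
Yes

electric resistance has SI base units: kg * m^2 / (A^2 * s^3)
kg·m²/(A²·s³) reduces to the same SI base units, so it is a valid unit for electric resistance.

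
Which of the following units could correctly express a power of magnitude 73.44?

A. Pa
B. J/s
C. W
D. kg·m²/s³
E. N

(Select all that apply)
B, C, D

power has SI base units: kg * m^2 / s^3

Checking each option against kg * m^2 / s^3:
  A. Pa: ✗ does not match
  B. J/s: ✓ matches
  C. W: ✓ matches
  D. kg·m²/s³: ✓ matches
  E. N: ✗ does not match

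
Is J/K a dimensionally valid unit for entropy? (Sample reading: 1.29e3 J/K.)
Yes

entropy has SI base units: kg * m^2 / (s^2 * K)
J/K reduces to the same SI base units, so it is a valid unit for entropy.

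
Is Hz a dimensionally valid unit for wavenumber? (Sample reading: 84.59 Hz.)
No

wavenumber has SI base units: 1 / m
Hz does NOT reduce to 1 / m; a valid unit for wavenumber would be e.g. 1/m.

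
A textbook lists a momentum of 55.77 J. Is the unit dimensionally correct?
No

momentum has SI base units: kg * m / s
J does NOT reduce to kg * m / s; a valid unit for momentum would be e.g. kg·m/s.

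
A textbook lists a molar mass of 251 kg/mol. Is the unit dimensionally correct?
Yes

molar mass has SI base units: kg / mol
kg/mol reduces to the same SI base units, so it is a valid unit for molar mass.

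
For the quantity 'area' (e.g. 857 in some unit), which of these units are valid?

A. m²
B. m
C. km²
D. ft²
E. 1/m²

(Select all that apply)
A, C, D

area has SI base units: m^2

Checking each option against m^2:
  A. m²: ✓ matches
  B. m: ✗ does not match
  C. km²: ✓ matches
  D. ft²: ✓ matches
  E. 1/m²: ✗ does not match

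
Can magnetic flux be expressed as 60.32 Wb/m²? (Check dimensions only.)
No

magnetic flux has SI base units: kg * m^2 / (A * s^2)
Wb/m² does NOT reduce to kg * m^2 / (A * s^2); a valid unit for magnetic flux would be e.g. Wb.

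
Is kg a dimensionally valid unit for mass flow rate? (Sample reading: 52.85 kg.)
No

mass flow rate has SI base units: kg / s
kg does NOT reduce to kg / s; a valid unit for mass flow rate would be e.g. kg/s.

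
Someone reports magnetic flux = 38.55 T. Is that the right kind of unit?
No

magnetic flux has SI base units: kg * m^2 / (A * s^2)
T does NOT reduce to kg * m^2 / (A * s^2); a valid unit for magnetic flux would be e.g. Wb.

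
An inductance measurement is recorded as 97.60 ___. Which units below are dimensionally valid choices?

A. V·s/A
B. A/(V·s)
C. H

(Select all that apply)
A, C

inductance has SI base units: kg * m^2 / (A^2 * s^2)

Checking each option against kg * m^2 / (A^2 * s^2):
  A. V·s/A: ✓ matches
  B. A/(V·s): ✗ does not match
  C. H: ✓ matches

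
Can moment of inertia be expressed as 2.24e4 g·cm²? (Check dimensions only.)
Yes

moment of inertia has SI base units: kg * m^2
g·cm² reduces to the same SI base units, so it is a valid unit for moment of inertia.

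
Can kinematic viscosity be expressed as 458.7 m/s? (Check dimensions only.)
No

kinematic viscosity has SI base units: m^2 / s
m/s does NOT reduce to m^2 / s; a valid unit for kinematic viscosity would be e.g. m²/s.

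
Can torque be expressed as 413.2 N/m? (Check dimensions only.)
No

torque has SI base units: kg * m^2 / s^2
N/m does NOT reduce to kg * m^2 / s^2; a valid unit for torque would be e.g. N·m.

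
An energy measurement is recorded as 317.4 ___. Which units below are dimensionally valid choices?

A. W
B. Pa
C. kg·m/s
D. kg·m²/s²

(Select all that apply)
D

energy has SI base units: kg * m^2 / s^2

Checking each option against kg * m^2 / s^2:
  A. W: ✗ does not match
  B. Pa: ✗ does not match
  C. kg·m/s: ✗ does not match
  D. kg·m²/s²: ✓ matches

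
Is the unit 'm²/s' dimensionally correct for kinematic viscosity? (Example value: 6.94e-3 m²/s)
Yes

kinematic viscosity has SI base units: m^2 / s
m²/s reduces to the same SI base units, so it is a valid unit for kinematic viscosity.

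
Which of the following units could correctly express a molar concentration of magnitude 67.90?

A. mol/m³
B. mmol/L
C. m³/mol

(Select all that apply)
A, B

molar concentration has SI base units: mol / m^3

Checking each option against mol / m^3:
  A. mol/m³: ✓ matches
  B. mmol/L: ✓ matches
  C. m³/mol: ✗ does not match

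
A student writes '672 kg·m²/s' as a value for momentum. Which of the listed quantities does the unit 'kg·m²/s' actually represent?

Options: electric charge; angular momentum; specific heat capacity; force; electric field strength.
angular momentum

momentum should have units dimensionally equivalent to kg * m / s (e.g. kg·m/s).
The given unit 'kg·m²/s' reduces to kg * m^2 / s. Of the listed options, that is the dimensionality of angular momentum.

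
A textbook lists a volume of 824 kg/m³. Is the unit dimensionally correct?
No

volume has SI base units: m^3
kg/m³ does NOT reduce to m^3; a valid unit for volume would be e.g. m³.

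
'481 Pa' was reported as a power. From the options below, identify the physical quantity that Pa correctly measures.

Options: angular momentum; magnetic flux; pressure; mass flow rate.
pressure

power should have units dimensionally equivalent to kg * m^2 / s^3 (e.g. W).
The given unit 'Pa' reduces to kg / (m * s^2). Of the listed options, that is the dimensionality of pressure.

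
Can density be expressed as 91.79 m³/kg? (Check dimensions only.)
No

density has SI base units: kg / m^3
m³/kg does NOT reduce to kg / m^3; a valid unit for density would be e.g. kg/m³.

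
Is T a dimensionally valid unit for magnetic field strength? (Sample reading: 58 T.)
No

magnetic field strength has SI base units: A / m
T does NOT reduce to A / m; a valid unit for magnetic field strength would be e.g. A/m.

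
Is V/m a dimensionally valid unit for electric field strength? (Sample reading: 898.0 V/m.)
Yes

electric field strength has SI base units: kg * m / (A * s^3)
V/m reduces to the same SI base units, so it is a valid unit for electric field strength.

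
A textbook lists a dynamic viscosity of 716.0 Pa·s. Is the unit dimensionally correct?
Yes

dynamic viscosity has SI base units: kg / (m * s)
Pa·s reduces to the same SI base units, so it is a valid unit for dynamic viscosity.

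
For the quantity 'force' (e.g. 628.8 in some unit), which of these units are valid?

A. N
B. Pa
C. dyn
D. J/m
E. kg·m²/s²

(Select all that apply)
A, C, D

force has SI base units: kg * m / s^2

Checking each option against kg * m / s^2:
  A. N: ✓ matches
  B. Pa: ✗ does not match
  C. dyn: ✓ matches
  D. J/m: ✓ matches
  E. kg·m²/s²: ✗ does not match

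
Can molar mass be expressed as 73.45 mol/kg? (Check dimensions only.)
No

molar mass has SI base units: kg / mol
mol/kg does NOT reduce to kg / mol; a valid unit for molar mass would be e.g. kg/mol.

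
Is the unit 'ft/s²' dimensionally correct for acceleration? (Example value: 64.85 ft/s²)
Yes

acceleration has SI base units: m / s^2
ft/s² reduces to the same SI base units, so it is a valid unit for acceleration.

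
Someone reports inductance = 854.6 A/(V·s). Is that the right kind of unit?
No

inductance has SI base units: kg * m^2 / (A^2 * s^2)
A/(V·s) does NOT reduce to kg * m^2 / (A^2 * s^2); a valid unit for inductance would be e.g. H.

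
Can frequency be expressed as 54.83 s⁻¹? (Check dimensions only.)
Yes

frequency has SI base units: 1 / s
s⁻¹ reduces to the same SI base units, so it is a valid unit for frequency.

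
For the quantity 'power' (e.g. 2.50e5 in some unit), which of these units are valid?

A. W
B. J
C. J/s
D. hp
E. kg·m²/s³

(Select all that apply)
A, C, D, E

power has SI base units: kg * m^2 / s^3

Checking each option against kg * m^2 / s^3:
  A. W: ✓ matches
  B. J: ✗ does not match
  C. J/s: ✓ matches
  D. hp: ✓ matches
  E. kg·m²/s³: ✓ matches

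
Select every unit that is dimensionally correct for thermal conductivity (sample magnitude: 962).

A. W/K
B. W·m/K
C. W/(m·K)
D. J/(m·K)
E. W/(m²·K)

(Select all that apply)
C

thermal conductivity has SI base units: kg * m / (s^3 * K)

Checking each option against kg * m / (s^3 * K):
  A. W/K: ✗ does not match
  B. W·m/K: ✗ does not match
  C. W/(m·K): ✓ matches
  D. J/(m·K): ✗ does not match
  E. W/(m²·K): ✗ does not match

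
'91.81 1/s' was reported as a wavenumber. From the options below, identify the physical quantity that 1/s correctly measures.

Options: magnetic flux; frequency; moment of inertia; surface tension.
frequency

wavenumber should have units dimensionally equivalent to 1 / m (e.g. 1/m).
The given unit '1/s' reduces to 1 / s. Of the listed options, that is the dimensionality of frequency.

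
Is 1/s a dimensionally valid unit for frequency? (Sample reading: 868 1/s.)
Yes

frequency has SI base units: 1 / s
1/s reduces to the same SI base units, so it is a valid unit for frequency.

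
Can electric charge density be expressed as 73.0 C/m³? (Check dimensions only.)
Yes

electric charge density has SI base units: A * s / m^3
C/m³ reduces to the same SI base units, so it is a valid unit for electric charge density.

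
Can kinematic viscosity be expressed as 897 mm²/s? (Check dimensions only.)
Yes

kinematic viscosity has SI base units: m^2 / s
mm²/s reduces to the same SI base units, so it is a valid unit for kinematic viscosity.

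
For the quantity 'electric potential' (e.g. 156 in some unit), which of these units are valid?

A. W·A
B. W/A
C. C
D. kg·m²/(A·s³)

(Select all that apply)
B, D

electric potential has SI base units: kg * m^2 / (A * s^3)

Checking each option against kg * m^2 / (A * s^3):
  A. W·A: ✗ does not match
  B. W/A: ✓ matches
  C. C: ✗ does not match
  D. kg·m²/(A·s³): ✓ matches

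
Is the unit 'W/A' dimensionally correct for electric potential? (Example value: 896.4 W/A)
Yes

electric potential has SI base units: kg * m^2 / (A * s^3)
W/A reduces to the same SI base units, so it is a valid unit for electric potential.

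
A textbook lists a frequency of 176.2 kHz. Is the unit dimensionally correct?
Yes

frequency has SI base units: 1 / s
kHz reduces to the same SI base units, so it is a valid unit for frequency.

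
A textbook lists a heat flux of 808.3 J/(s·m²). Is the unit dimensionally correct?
Yes

heat flux has SI base units: kg / s^3
J/(s·m²) reduces to the same SI base units, so it is a valid unit for heat flux.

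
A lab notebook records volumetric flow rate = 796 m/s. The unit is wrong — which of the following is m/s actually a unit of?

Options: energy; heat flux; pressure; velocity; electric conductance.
velocity

volumetric flow rate should have units dimensionally equivalent to m^3 / s (e.g. m³/s).
The given unit 'm/s' reduces to m / s. Of the listed options, that is the dimensionality of velocity.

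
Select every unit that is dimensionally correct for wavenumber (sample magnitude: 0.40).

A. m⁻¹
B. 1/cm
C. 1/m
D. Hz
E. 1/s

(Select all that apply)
A, B, C

wavenumber has SI base units: 1 / m

Checking each option against 1 / m:
  A. m⁻¹: ✓ matches
  B. 1/cm: ✓ matches
  C. 1/m: ✓ matches
  D. Hz: ✗ does not match
  E. 1/s: ✗ does not match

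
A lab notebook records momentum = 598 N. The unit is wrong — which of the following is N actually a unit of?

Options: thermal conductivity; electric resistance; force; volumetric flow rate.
force

momentum should have units dimensionally equivalent to kg * m / s (e.g. kg·m/s).
The given unit 'N' reduces to kg * m / s^2. Of the listed options, that is the dimensionality of force.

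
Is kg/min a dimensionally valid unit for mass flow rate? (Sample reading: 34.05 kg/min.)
Yes

mass flow rate has SI base units: kg / s
kg/min reduces to the same SI base units, so it is a valid unit for mass flow rate.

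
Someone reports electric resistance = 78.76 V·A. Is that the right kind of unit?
No

electric resistance has SI base units: kg * m^2 / (A^2 * s^3)
V·A does NOT reduce to kg * m^2 / (A^2 * s^3); a valid unit for electric resistance would be e.g. Ω.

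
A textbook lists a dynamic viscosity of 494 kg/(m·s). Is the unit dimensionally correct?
Yes

dynamic viscosity has SI base units: kg / (m * s)
kg/(m·s) reduces to the same SI base units, so it is a valid unit for dynamic viscosity.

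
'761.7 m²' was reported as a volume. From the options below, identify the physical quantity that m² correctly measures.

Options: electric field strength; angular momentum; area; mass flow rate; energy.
area

volume should have units dimensionally equivalent to m^3 (e.g. m³).
The given unit 'm²' reduces to m^2. Of the listed options, that is the dimensionality of area.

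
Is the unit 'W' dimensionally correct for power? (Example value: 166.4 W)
Yes

power has SI base units: kg * m^2 / s^3
W reduces to the same SI base units, so it is a valid unit for power.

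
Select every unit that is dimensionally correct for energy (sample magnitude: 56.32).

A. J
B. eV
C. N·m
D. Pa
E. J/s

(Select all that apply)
A, B, C

energy has SI base units: kg * m^2 / s^2

Checking each option against kg * m^2 / s^2:
  A. J: ✓ matches
  B. eV: ✓ matches
  C. N·m: ✓ matches
  D. Pa: ✗ does not match
  E. J/s: ✗ does not match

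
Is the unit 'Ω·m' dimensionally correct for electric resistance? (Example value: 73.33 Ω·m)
No

electric resistance has SI base units: kg * m^2 / (A^2 * s^3)
Ω·m does NOT reduce to kg * m^2 / (A^2 * s^3); a valid unit for electric resistance would be e.g. Ω.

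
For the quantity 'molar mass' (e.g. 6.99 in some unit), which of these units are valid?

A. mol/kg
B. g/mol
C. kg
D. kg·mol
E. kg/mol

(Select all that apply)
B, E

molar mass has SI base units: kg / mol

Checking each option against kg / mol:
  A. mol/kg: ✗ does not match
  B. g/mol: ✓ matches
  C. kg: ✗ does not match
  D. kg·mol: ✗ does not match
  E. kg/mol: ✓ matches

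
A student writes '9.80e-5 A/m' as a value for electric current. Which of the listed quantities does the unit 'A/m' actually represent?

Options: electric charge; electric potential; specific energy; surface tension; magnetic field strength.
magnetic field strength

electric current should have units dimensionally equivalent to A (e.g. A).
The given unit 'A/m' reduces to A / m. Of the listed options, that is the dimensionality of magnetic field strength.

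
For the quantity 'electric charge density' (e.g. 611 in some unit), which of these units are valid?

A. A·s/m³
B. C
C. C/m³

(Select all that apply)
A, C

electric charge density has SI base units: A * s / m^3

Checking each option against A * s / m^3:
  A. A·s/m³: ✓ matches
  B. C: ✗ does not match
  C. C/m³: ✓ matches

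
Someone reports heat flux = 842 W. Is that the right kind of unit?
No

heat flux has SI base units: kg / s^3
W does NOT reduce to kg / s^3; a valid unit for heat flux would be e.g. W/m².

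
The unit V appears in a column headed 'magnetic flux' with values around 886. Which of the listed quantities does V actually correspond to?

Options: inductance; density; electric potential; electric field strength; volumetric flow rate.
electric potential

magnetic flux should have units dimensionally equivalent to kg * m^2 / (A * s^2) (e.g. Wb).
The given unit 'V' reduces to kg * m^2 / (A * s^3). Of the listed options, that is the dimensionality of electric potential.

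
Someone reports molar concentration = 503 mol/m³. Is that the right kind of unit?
Yes

molar concentration has SI base units: mol / m^3
mol/m³ reduces to the same SI base units, so it is a valid unit for molar concentration.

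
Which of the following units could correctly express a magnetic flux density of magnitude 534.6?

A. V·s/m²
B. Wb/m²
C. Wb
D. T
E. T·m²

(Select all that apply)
A, B, D

magnetic flux density has SI base units: kg / (A * s^2)

Checking each option against kg / (A * s^2):
  A. V·s/m²: ✓ matches
  B. Wb/m²: ✓ matches
  C. Wb: ✗ does not match
  D. T: ✓ matches
  E. T·m²: ✗ does not match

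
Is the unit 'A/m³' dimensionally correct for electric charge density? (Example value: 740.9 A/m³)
No

electric charge density has SI base units: A * s / m^3
A/m³ does NOT reduce to A * s / m^3; a valid unit for electric charge density would be e.g. C/m³.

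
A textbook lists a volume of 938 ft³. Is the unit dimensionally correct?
Yes

volume has SI base units: m^3
ft³ reduces to the same SI base units, so it is a valid unit for volume.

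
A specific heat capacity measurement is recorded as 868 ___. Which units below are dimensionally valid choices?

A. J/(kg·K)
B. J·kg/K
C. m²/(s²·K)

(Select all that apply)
A, C

specific heat capacity has SI base units: m^2 / (s^2 * K)

Checking each option against m^2 / (s^2 * K):
  A. J/(kg·K): ✓ matches
  B. J·kg/K: ✗ does not match
  C. m²/(s²·K): ✓ matches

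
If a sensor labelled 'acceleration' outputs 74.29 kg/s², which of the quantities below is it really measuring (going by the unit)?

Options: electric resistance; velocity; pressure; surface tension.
surface tension

acceleration should have units dimensionally equivalent to m / s^2 (e.g. m/s²).
The given unit 'kg/s²' reduces to kg / s^2. Of the listed options, that is the dimensionality of surface tension.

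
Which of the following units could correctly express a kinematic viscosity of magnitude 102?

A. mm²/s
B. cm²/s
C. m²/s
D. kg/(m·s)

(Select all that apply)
A, B, C

kinematic viscosity has SI base units: m^2 / s

Checking each option against m^2 / s:
  A. mm²/s: ✓ matches
  B. cm²/s: ✓ matches
  C. m²/s: ✓ matches
  D. kg/(m·s): ✗ does not match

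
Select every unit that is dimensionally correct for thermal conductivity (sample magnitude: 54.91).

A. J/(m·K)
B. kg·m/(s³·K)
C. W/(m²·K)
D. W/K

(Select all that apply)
B

thermal conductivity has SI base units: kg * m / (s^3 * K)

Checking each option against kg * m / (s^3 * K):
  A. J/(m·K): ✗ does not match
  B. kg·m/(s³·K): ✓ matches
  C. W/(m²·K): ✗ does not match
  D. W/K: ✗ does not match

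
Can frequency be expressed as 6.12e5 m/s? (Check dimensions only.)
No

frequency has SI base units: 1 / s
m/s does NOT reduce to 1 / s; a valid unit for frequency would be e.g. Hz.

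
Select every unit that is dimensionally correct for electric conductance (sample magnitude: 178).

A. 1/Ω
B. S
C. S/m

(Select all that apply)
A, B

electric conductance has SI base units: A^2 * s^3 / (kg * m^2)

Checking each option against A^2 * s^3 / (kg * m^2):
  A. 1/Ω: ✓ matches
  B. S: ✓ matches
  C. S/m: ✗ does not match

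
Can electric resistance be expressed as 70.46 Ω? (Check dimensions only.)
Yes

electric resistance has SI base units: kg * m^2 / (A^2 * s^3)
Ω reduces to the same SI base units, so it is a valid unit for electric resistance.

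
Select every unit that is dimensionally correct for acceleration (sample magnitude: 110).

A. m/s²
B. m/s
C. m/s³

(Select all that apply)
A

acceleration has SI base units: m / s^2

Checking each option against m / s^2:
  A. m/s²: ✓ matches
  B. m/s: ✗ does not match
  C. m/s³: ✗ does not match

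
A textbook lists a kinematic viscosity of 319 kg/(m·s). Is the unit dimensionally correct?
No

kinematic viscosity has SI base units: m^2 / s
kg/(m·s) does NOT reduce to m^2 / s; a valid unit for kinematic viscosity would be e.g. m²/s.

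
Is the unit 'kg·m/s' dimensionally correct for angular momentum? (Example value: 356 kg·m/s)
No

angular momentum has SI base units: kg * m^2 / s
kg·m/s does NOT reduce to kg * m^2 / s; a valid unit for angular momentum would be e.g. kg·m²/s.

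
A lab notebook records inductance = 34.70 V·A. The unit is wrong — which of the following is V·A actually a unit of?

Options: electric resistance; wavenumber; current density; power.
power

inductance should have units dimensionally equivalent to kg * m^2 / (A^2 * s^2) (e.g. H).
The given unit 'V·A' reduces to kg * m^2 / s^3. Of the listed options, that is the dimensionality of power.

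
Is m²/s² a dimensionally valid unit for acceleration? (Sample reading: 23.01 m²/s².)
No

acceleration has SI base units: m / s^2
m²/s² does NOT reduce to m / s^2; a valid unit for acceleration would be e.g. m/s².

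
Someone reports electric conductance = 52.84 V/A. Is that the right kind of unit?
No

electric conductance has SI base units: A^2 * s^3 / (kg * m^2)
V/A does NOT reduce to A^2 * s^3 / (kg * m^2); a valid unit for electric conductance would be e.g. S.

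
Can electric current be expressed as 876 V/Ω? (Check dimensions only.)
Yes

electric current has SI base units: A
V/Ω reduces to the same SI base units, so it is a valid unit for electric current.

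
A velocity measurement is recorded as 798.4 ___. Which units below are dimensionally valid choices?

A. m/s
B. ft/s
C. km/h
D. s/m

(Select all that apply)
A, B, C

velocity has SI base units: m / s

Checking each option against m / s:
  A. m/s: ✓ matches
  B. ft/s: ✓ matches
  C. km/h: ✓ matches
  D. s/m: ✗ does not match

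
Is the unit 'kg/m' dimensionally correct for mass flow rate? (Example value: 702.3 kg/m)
No

mass flow rate has SI base units: kg / s
kg/m does NOT reduce to kg / s; a valid unit for mass flow rate would be e.g. kg/s.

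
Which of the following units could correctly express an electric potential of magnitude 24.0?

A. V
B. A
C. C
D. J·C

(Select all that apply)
A

electric potential has SI base units: kg * m^2 / (A * s^3)

Checking each option against kg * m^2 / (A * s^3):
  A. V: ✓ matches
  B. A: ✗ does not match
  C. C: ✗ does not match
  D. J·C: ✗ does not match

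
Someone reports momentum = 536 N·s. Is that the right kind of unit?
Yes

momentum has SI base units: kg * m / s
N·s reduces to the same SI base units, so it is a valid unit for momentum.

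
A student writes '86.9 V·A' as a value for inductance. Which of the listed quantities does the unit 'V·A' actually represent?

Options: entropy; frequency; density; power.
power

inductance should have units dimensionally equivalent to kg * m^2 / (A^2 * s^2) (e.g. H).
The given unit 'V·A' reduces to kg * m^2 / s^3. Of the listed options, that is the dimensionality of power.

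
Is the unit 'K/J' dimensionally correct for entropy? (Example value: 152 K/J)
No

entropy has SI base units: kg * m^2 / (s^2 * K)
K/J does NOT reduce to kg * m^2 / (s^2 * K); a valid unit for entropy would be e.g. J/K.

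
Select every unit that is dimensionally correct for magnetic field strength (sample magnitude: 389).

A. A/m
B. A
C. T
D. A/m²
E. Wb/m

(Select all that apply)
A

magnetic field strength has SI base units: A / m

Checking each option against A / m:
  A. A/m: ✓ matches
  B. A: ✗ does not match
  C. T: ✗ does not match
  D. A/m²: ✗ does not match
  E. Wb/m: ✗ does not match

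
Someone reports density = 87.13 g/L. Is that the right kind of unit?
Yes

density has SI base units: kg / m^3
g/L reduces to the same SI base units, so it is a valid unit for density.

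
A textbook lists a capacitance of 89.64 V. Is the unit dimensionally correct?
No

capacitance has SI base units: A^2 * s^4 / (kg * m^2)
V does NOT reduce to A^2 * s^4 / (kg * m^2); a valid unit for capacitance would be e.g. F.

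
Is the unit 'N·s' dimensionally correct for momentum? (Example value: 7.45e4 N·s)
Yes

momentum has SI base units: kg * m / s
N·s reduces to the same SI base units, so it is a valid unit for momentum.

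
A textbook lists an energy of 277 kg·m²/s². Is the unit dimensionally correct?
Yes

energy has SI base units: kg * m^2 / s^2
kg·m²/s² reduces to the same SI base units, so it is a valid unit for energy.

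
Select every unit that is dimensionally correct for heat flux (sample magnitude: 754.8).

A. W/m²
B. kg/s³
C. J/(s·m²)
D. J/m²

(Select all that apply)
A, B, C

heat flux has SI base units: kg / s^3

Checking each option against kg / s^3:
  A. W/m²: ✓ matches
  B. kg/s³: ✓ matches
  C. J/(s·m²): ✓ matches
  D. J/m²: ✗ does not match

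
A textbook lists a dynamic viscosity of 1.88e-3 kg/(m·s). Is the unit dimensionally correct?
Yes

dynamic viscosity has SI base units: kg / (m * s)
kg/(m·s) reduces to the same SI base units, so it is a valid unit for dynamic viscosity.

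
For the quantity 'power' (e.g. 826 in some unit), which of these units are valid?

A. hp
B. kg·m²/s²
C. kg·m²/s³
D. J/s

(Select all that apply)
A, C, D

power has SI base units: kg * m^2 / s^3

Checking each option against kg * m^2 / s^3:
  A. hp: ✓ matches
  B. kg·m²/s²: ✗ does not match
  C. kg·m²/s³: ✓ matches
  D. J/s: ✓ matches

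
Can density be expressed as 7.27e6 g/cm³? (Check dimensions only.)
Yes

density has SI base units: kg / m^3
g/cm³ reduces to the same SI base units, so it is a valid unit for density.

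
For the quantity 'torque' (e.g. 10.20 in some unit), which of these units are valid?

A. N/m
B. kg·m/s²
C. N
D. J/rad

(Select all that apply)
D

torque has SI base units: kg * m^2 / s^2

Checking each option against kg * m^2 / s^2:
  A. N/m: ✗ does not match
  B. kg·m/s²: ✗ does not match
  C. N: ✗ does not match
  D. J/rad: ✓ matches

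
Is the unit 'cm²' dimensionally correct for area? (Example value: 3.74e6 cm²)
Yes

area has SI base units: m^2
cm² reduces to the same SI base units, so it is a valid unit for area.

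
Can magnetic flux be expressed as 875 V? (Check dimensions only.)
No

magnetic flux has SI base units: kg * m^2 / (A * s^2)
V does NOT reduce to kg * m^2 / (A * s^2); a valid unit for magnetic flux would be e.g. Wb.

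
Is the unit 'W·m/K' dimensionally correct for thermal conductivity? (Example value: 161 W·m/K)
No

thermal conductivity has SI base units: kg * m / (s^3 * K)
W·m/K does NOT reduce to kg * m / (s^3 * K); a valid unit for thermal conductivity would be e.g. W/(m·K).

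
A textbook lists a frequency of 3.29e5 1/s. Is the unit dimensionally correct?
Yes

frequency has SI base units: 1 / s
1/s reduces to the same SI base units, so it is a valid unit for frequency.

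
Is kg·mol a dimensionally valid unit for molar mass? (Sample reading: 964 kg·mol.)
No

molar mass has SI base units: kg / mol
kg·mol does NOT reduce to kg / mol; a valid unit for molar mass would be e.g. kg/mol.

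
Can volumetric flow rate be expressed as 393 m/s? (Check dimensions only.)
No

volumetric flow rate has SI base units: m^3 / s
m/s does NOT reduce to m^3 / s; a valid unit for volumetric flow rate would be e.g. m³/s.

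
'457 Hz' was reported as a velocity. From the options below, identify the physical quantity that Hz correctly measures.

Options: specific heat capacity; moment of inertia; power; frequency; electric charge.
frequency

velocity should have units dimensionally equivalent to m / s (e.g. m/s).
The given unit 'Hz' reduces to 1 / s. Of the listed options, that is the dimensionality of frequency.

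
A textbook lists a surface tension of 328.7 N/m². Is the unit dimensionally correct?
No

surface tension has SI base units: kg / s^2
N/m² does NOT reduce to kg / s^2; a valid unit for surface tension would be e.g. N/m.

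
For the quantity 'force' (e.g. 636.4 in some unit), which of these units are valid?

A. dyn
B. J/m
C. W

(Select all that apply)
A, B

force has SI base units: kg * m / s^2

Checking each option against kg * m / s^2:
  A. dyn: ✓ matches
  B. J/m: ✓ matches
  C. W: ✗ does not match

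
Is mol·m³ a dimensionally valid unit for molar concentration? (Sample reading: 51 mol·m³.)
No

molar concentration has SI base units: mol / m^3
mol·m³ does NOT reduce to mol / m^3; a valid unit for molar concentration would be e.g. mol/m³.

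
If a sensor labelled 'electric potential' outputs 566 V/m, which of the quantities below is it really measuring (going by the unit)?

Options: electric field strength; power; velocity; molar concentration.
electric field strength

electric potential should have units dimensionally equivalent to kg * m^2 / (A * s^3) (e.g. V).
The given unit 'V/m' reduces to kg * m / (A * s^3). Of the listed options, that is the dimensionality of electric field strength.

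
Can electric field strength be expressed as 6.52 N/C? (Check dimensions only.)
Yes

electric field strength has SI base units: kg * m / (A * s^3)
N/C reduces to the same SI base units, so it is a valid unit for electric field strength.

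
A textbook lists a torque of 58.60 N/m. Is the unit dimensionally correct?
No

torque has SI base units: kg * m^2 / s^2
N/m does NOT reduce to kg * m^2 / s^2; a valid unit for torque would be e.g. N·m.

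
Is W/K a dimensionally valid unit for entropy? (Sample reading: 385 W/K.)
No

entropy has SI base units: kg * m^2 / (s^2 * K)
W/K does NOT reduce to kg * m^2 / (s^2 * K); a valid unit for entropy would be e.g. J/K.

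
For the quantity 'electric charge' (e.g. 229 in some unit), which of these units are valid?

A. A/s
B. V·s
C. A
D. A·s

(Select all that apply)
D

electric charge has SI base units: A * s

Checking each option against A * s:
  A. A/s: ✗ does not match
  B. V·s: ✗ does not match
  C. A: ✗ does not match
  D. A·s: ✓ matches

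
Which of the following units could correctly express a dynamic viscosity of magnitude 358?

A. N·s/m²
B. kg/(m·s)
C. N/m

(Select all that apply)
A, B

dynamic viscosity has SI base units: kg / (m * s)

Checking each option against kg / (m * s):
  A. N·s/m²: ✓ matches
  B. kg/(m·s): ✓ matches
  C. N/m: ✗ does not match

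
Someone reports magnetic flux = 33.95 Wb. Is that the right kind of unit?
Yes

magnetic flux has SI base units: kg * m^2 / (A * s^2)
Wb reduces to the same SI base units, so it is a valid unit for magnetic flux.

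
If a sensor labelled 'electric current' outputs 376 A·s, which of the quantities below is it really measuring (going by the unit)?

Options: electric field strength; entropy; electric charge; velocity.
electric charge

electric current should have units dimensionally equivalent to A (e.g. A).
The given unit 'A·s' reduces to A * s. Of the listed options, that is the dimensionality of electric charge.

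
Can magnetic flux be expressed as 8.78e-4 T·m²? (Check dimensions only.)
Yes

magnetic flux has SI base units: kg * m^2 / (A * s^2)
T·m² reduces to the same SI base units, so it is a valid unit for magnetic flux.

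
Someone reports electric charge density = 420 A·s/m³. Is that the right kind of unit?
Yes

electric charge density has SI base units: A * s / m^3
A·s/m³ reduces to the same SI base units, so it is a valid unit for electric charge density.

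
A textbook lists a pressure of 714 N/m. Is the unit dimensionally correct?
No

pressure has SI base units: kg / (m * s^2)
N/m does NOT reduce to kg / (m * s^2); a valid unit for pressure would be e.g. Pa.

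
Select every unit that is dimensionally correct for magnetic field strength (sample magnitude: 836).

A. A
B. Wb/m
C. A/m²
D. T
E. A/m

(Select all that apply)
E

magnetic field strength has SI base units: A / m

Checking each option against A / m:
  A. A: ✗ does not match
  B. Wb/m: ✗ does not match
  C. A/m²: ✗ does not match
  D. T: ✗ does not match
  E. A/m: ✓ matches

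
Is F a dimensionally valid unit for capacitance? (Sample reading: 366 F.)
Yes

capacitance has SI base units: A^2 * s^4 / (kg * m^2)
F reduces to the same SI base units, so it is a valid unit for capacitance.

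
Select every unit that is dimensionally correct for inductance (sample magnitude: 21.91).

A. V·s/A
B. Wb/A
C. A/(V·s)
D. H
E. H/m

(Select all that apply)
A, B, D

inductance has SI base units: kg * m^2 / (A^2 * s^2)

Checking each option against kg * m^2 / (A^2 * s^2):
  A. V·s/A: ✓ matches
  B. Wb/A: ✓ matches
  C. A/(V·s): ✗ does not match
  D. H: ✓ matches
  E. H/m: ✗ does not match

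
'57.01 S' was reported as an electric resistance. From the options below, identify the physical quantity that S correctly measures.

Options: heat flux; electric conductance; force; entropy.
electric conductance

electric resistance should have units dimensionally equivalent to kg * m^2 / (A^2 * s^3) (e.g. Ω).
The given unit 'S' reduces to A^2 * s^3 / (kg * m^2). Of the listed options, that is the dimensionality of electric conductance.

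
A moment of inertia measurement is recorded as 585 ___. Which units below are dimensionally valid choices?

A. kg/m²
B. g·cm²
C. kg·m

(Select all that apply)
B

moment of inertia has SI base units: kg * m^2

Checking each option against kg * m^2:
  A. kg/m²: ✗ does not match
  B. g·cm²: ✓ matches
  C. kg·m: ✗ does not match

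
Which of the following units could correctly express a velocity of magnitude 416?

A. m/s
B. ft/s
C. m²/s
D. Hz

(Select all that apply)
A, B

velocity has SI base units: m / s

Checking each option against m / s:
  A. m/s: ✓ matches
  B. ft/s: ✓ matches
  C. m²/s: ✗ does not match
  D. Hz: ✗ does not match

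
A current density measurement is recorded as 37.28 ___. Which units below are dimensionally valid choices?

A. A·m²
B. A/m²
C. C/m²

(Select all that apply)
B

current density has SI base units: A / m^2

Checking each option against A / m^2:
  A. A·m²: ✗ does not match
  B. A/m²: ✓ matches
  C. C/m²: ✗ does not match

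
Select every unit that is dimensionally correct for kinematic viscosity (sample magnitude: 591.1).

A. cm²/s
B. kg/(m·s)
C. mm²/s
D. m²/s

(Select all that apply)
A, C, D

kinematic viscosity has SI base units: m^2 / s

Checking each option against m^2 / s:
  A. cm²/s: ✓ matches
  B. kg/(m·s): ✗ does not match
  C. mm²/s: ✓ matches
  D. m²/s: ✓ matches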